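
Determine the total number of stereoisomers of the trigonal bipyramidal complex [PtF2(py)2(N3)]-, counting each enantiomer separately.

Exhaustive case analysis gives 5 geometric isomers.
One of these lacks any improper symmetry element and so occurs as an enantiomeric pair, giving 5 + 1 = 6 stereoisomers in total.

6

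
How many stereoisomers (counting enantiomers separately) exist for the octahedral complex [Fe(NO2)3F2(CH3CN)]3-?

Working through the distinct placements yields 3 geometric isomers: NO2 mer, F cis; NO2 mer, F trans; NO2 fac, F cis.
Each arrangement has an internal mirror plane or centre of symmetry, so none is chiral.

3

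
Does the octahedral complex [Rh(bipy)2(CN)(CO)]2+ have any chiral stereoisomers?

yes

The six octahedral sites form three mutually perpendicular trans pairs.
Each bipy is bidentate and must span two cis positions.
Systematic placement gives 2 geometric isomers: CN and CO mutually trans; CN and CO mutually cis (chiral).
One of these lacks any improper symmetry element and so occurs as an enantiomeric pair, giving 2 + 1 = 3 stereoisomers in total.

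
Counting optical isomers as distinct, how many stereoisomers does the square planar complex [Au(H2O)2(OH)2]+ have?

In a square planar complex each vertex has one trans partner and two cis neighbours.
There are 2 geometric isomers: H2O cis; H2O trans.
Each arrangement has an internal mirror plane or centre of symmetry, so none is chiral.

2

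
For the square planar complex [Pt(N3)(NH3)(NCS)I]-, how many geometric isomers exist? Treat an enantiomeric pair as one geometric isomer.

3

A square has two trans pairs of vertices; adjacent vertices are cis.
Working through the distinct placements yields 3 geometric isomers: (I/NCS trans, N3/NH3 trans); (I/NH3 trans, N3/NCS trans); (I/N3 trans, NCS/NH3 trans).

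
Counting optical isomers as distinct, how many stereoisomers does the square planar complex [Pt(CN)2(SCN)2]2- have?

2

Systematic placement gives 2 geometric isomers: CN cis; CN trans.
Each arrangement has an internal mirror plane or centre of symmetry, so none is chiral.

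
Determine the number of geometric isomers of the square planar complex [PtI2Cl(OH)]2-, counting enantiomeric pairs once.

2

In a square planar complex each vertex has one trans partner and two cis neighbours.
Working through the distinct placements yields 2 geometric isomers: I cis; I trans.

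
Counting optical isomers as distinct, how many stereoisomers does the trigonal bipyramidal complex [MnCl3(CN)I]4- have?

A trigonal bipyramid has two axial and three equatorial sites, which are chemically inequivalent.
The distinct arrangements are (4 in all): CN axial, I equatorial; CN axial, I axial; CN equatorial, I equatorial; CN equatorial, I axial.
Each arrangement has an internal mirror plane or centre of symmetry, so none is chiral.

4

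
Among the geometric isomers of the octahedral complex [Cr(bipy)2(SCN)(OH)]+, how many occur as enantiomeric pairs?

1

The six octahedral sites form three mutually perpendicular trans pairs.
Each bipy is bidentate and must span two cis positions.
Systematic placement gives 2 geometric isomers: SCN and OH mutually trans; SCN and OH mutually cis (chiral).
One of these lacks any improper symmetry element and so occurs as an enantiomeric pair, giving 2 + 1 = 3 stereoisomers in total.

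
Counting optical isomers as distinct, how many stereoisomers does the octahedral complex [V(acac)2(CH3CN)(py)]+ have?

3

Each acac is bidentate and must span two cis positions.
The distinct arrangements are (2 in all): CH3CN and py mutually cis (chiral); CH3CN and py mutually trans.
One of these lacks any improper symmetry element and so occurs as an enantiomeric pair, giving 2 + 1 = 3 stereoisomers in total.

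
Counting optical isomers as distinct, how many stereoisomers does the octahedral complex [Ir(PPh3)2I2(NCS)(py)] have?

An octahedron has six vertices in three trans pairs; every non-trans pair is cis.
The distinct arrangements are (6 in all): PPh3 cis, I trans; PPh3 trans, I trans; PPh3 cis, I cis (3 arrangements, 2 chiral); PPh3 trans, I cis.
Of these, 2 lack any improper symmetry element and so occur as enantiomeric pairs, giving 6 + 2 = 8 stereoisomers in total.

8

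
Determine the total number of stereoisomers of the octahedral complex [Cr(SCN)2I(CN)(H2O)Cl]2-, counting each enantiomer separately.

The six octahedral sites form three mutually perpendicular trans pairs.
Systematic enumeration (placing each ligand type in turn and discarding arrangements equivalent by rotation or reflection) gives 9 geometric isomers.
Of these, 6 lack any improper symmetry element and so occur as enantiomeric pairs, giving 9 + 6 = 15 stereoisomers in total.

15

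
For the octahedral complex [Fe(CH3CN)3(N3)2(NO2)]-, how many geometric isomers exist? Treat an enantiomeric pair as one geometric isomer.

3

In an octahedral complex each vertex has one trans partner and four cis neighbours.
The distinct arrangements are (3 in all): CH3CN mer, N3 cis; CH3CN mer, N3 trans; CH3CN fac, N3 cis.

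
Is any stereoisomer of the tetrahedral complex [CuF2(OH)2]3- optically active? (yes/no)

In a tetrahedral complex all four positions are equivalent and every pair of ligands is adjacent — there is no cis/trans distinction.
Only one geometric arrangement is possible.

no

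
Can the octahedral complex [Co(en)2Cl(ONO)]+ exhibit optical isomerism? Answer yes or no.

The six octahedral sites form three mutually perpendicular trans pairs.
Each en is bidentate and must span two cis positions.
Systematic placement gives 2 geometric isomers: Cl and ONO mutually trans; Cl and ONO mutually cis (chiral).
One of these lacks any improper symmetry element and so occurs as an enantiomeric pair, giving 2 + 1 = 3 stereoisomers in total.

yes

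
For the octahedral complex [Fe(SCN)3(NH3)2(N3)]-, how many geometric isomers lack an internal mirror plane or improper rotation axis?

0

In an octahedral complex each vertex has one trans partner and four cis neighbours.
Working through the distinct placements yields 3 geometric isomers: SCN mer, NH3 cis; SCN mer, NH3 trans; SCN fac, NH3 cis.
Each arrangement has an internal mirror plane or centre of symmetry, so none is chiral.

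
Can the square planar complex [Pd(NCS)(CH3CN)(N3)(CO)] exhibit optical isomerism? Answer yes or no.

no

In a square planar complex each vertex has one trans partner and two cis neighbours.
There are 3 geometric isomers: (CH3CN/N3 trans, CO/NCS trans); (CH3CN/NCS trans, CO/N3 trans); (CH3CN/CO trans, N3/NCS trans).
Each arrangement has an internal mirror plane or centre of symmetry, so none is chiral.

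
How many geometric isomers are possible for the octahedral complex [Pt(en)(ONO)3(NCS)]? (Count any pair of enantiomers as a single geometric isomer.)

The six octahedral sites form three mutually perpendicular trans pairs.
Each en is bidentate and must span two cis positions.
Systematic placement gives 2 geometric isomers: ONO fac; ONO mer.

2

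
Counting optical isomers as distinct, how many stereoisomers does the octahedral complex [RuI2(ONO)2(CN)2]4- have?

6

An octahedron has six vertices in three trans pairs; every non-trans pair is cis.
Systematic placement gives 5 geometric isomers: I trans, ONO trans, CN trans; I cis, ONO cis, CN trans; I cis, ONO trans, CN cis; I cis, ONO cis, CN cis (chiral); I trans, ONO cis, CN cis.
One of these lacks any improper symmetry element and so occurs as an enantiomeric pair, giving 5 + 1 = 6 stereoisomers in total.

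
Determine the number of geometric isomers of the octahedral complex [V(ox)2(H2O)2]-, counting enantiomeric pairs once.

2

Each ox is bidentate and must span two cis positions.
There are 2 geometric isomers: H2O trans; H2O cis (chiral).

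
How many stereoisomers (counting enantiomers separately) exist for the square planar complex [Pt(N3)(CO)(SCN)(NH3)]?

3

There are 3 geometric isomers: (CO/NH3 trans, N3/SCN trans); (CO/SCN trans, N3/NH3 trans); (CO/N3 trans, NH3/SCN trans).
Each arrangement has an internal mirror plane or centre of symmetry, so none is chiral.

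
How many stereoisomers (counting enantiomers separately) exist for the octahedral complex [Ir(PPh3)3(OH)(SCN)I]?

In an octahedral complex each vertex has one trans partner and four cis neighbours.
The distinct arrangements are (4 in all): PPh3 mer (3 arrangements); PPh3 fac (chiral).
One of these lacks any improper symmetry element and so occurs as an enantiomeric pair, giving 4 + 1 = 5 stereoisomers in total.

5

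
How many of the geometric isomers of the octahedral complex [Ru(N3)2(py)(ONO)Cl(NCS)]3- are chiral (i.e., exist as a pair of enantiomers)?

In an octahedral complex each vertex has one trans partner and four cis neighbours.
Systematic enumeration (placing each ligand type in turn and discarding arrangements equivalent by rotation or reflection) gives 9 geometric isomers.
Of these, 6 lack any improper symmetry element and so occur as enantiomeric pairs, giving 9 + 6 = 15 stereoisomers in total.

6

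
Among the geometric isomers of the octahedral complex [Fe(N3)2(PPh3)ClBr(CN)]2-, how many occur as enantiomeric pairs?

6

The six octahedral sites form three mutually perpendicular trans pairs.
Exhaustive case analysis gives 9 geometric isomers.
Of these, 6 lack any improper symmetry element and so occur as enantiomeric pairs, giving 9 + 6 = 15 stereoisomers in total.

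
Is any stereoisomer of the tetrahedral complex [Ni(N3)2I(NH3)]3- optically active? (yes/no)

Only one geometric arrangement is possible.

no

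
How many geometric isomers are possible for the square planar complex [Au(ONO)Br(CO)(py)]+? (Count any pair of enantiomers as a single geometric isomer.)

The distinct arrangements are (3 in all): (Br/ONO trans, CO/py trans); (Br/py trans, CO/ONO trans); (Br/CO trans, ONO/py trans).

3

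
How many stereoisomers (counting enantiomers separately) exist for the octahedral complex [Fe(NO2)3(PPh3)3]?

2

In an octahedral complex each vertex has one trans partner and four cis neighbours.
There are 2 geometric isomers: NO2 mer; NO2 fac.
Each arrangement has an internal mirror plane or centre of symmetry, so none is chiral.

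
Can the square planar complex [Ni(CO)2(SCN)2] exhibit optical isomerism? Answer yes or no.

In a square planar complex each vertex has one trans partner and two cis neighbours.
The distinct arrangements are (2 in all): CO cis; CO trans.
Each arrangement has an internal mirror plane or centre of symmetry, so none is chiral.

no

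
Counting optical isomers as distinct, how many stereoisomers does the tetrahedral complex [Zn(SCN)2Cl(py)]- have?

In a tetrahedral complex all four positions are equivalent and every pair of ligands is adjacent — there is no cis/trans distinction.
Only one geometric arrangement is possible.

1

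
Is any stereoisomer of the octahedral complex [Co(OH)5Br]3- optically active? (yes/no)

no

Only one geometric arrangement is possible.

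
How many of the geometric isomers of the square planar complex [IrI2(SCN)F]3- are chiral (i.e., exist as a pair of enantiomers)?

0

A square has two trans pairs of vertices; adjacent vertices are cis.
There are 2 geometric isomers: I cis; I trans.
Each arrangement has an internal mirror plane or centre of symmetry, so none is chiral.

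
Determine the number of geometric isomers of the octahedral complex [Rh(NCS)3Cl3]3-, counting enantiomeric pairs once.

2

In an octahedral complex each vertex has one trans partner and four cis neighbours.
Working through the distinct placements yields 2 geometric isomers: NCS mer; NCS fac.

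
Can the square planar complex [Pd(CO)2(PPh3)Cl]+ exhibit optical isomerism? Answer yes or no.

no

In a square planar complex each vertex has one trans partner and two cis neighbours.
The distinct arrangements are (2 in all): CO cis; CO trans.
Each arrangement has an internal mirror plane or centre of symmetry, so none is chiral.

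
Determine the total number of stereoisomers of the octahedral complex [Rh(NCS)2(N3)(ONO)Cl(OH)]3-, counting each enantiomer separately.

15

Exhaustive case analysis gives 9 geometric isomers.
Of these, 6 lack any improper symmetry element and so occur as enantiomeric pairs, giving 9 + 6 = 15 stereoisomers in total.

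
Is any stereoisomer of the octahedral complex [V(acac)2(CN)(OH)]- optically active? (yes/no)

yes

Each acac is bidentate and must span two cis positions.
The distinct arrangements are (2 in all): CN and OH mutually trans; CN and OH mutually cis (chiral).
One of these lacks any improper symmetry element and so occurs as an enantiomeric pair, giving 2 + 1 = 3 stereoisomers in total.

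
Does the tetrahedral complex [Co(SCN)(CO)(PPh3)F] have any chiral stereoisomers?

In a tetrahedral complex all four positions are equivalent and every pair of ligands is adjacent — there is no cis/trans distinction.
Only one geometric arrangement is possible; it has no improper symmetry element, so it exists as a pair of enantiomers (2 stereoisomers).

yes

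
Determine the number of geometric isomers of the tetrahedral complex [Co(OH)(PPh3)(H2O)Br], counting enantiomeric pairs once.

In a tetrahedral complex all four positions are equivalent and every pair of ligands is adjacent — there is no cis/trans distinction.
Only one geometric arrangement is possible; it has no improper symmetry element, so it exists as a pair of enantiomers (2 stereoisomers).

1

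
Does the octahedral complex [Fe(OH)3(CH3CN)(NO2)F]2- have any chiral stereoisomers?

yes

The distinct arrangements are (4 in all): OH mer (3 arrangements); OH fac (chiral).
One of these lacks any improper symmetry element and so occurs as an enantiomeric pair, giving 4 + 1 = 5 stereoisomers in total.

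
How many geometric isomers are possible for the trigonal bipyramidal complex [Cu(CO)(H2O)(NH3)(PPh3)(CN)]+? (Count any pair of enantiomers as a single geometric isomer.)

10

Placing the ligands in turn and identifying arrangements related by rotation or reflection leaves 10 distinct geometric isomers.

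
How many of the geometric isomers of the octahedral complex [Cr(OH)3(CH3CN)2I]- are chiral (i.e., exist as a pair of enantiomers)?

0

In an octahedral complex each vertex has one trans partner and four cis neighbours.
Systematic placement gives 3 geometric isomers: OH mer, CH3CN trans; OH mer, CH3CN cis; OH fac, CH3CN cis.
Each arrangement has an internal mirror plane or centre of symmetry, so none is chiral.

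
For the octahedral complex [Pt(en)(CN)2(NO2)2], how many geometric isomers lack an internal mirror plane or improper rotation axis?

Each en is bidentate and must span two cis positions.
There are 3 geometric isomers: CN trans, NO2 cis; CN cis, NO2 cis (chiral); CN cis, NO2 trans.
One of these lacks any improper symmetry element and so occurs as an enantiomeric pair, giving 3 + 1 = 4 stereoisomers in total.

1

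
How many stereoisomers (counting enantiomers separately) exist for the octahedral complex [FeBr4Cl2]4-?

2

The six octahedral sites form three mutually perpendicular trans pairs.
Working through the distinct placements yields 2 geometric isomers: Cl trans; Cl cis.
Each arrangement has an internal mirror plane or centre of symmetry, so none is chiral.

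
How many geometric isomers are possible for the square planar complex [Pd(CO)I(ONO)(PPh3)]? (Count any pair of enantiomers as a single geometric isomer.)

3

A square has two trans pairs of vertices; adjacent vertices are cis.
Working through the distinct placements yields 3 geometric isomers: (CO/ONO trans, I/PPh3 trans); (CO/PPh3 trans, I/ONO trans); (CO/I trans, ONO/PPh3 trans).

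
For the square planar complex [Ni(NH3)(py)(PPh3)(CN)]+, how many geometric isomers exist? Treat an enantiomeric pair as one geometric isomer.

3

A square has two trans pairs of vertices; adjacent vertices are cis.
The distinct arrangements are (3 in all): (CN/PPh3 trans, NH3/py trans); (CN/py trans, NH3/PPh3 trans); (CN/NH3 trans, PPh3/py trans).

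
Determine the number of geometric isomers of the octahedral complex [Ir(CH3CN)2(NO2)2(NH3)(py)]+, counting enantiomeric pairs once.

In an octahedral complex each vertex has one trans partner and four cis neighbours.
Systematic placement gives 6 geometric isomers: CH3CN trans, NO2 cis; CH3CN trans, NO2 trans; CH3CN cis, NO2 cis (3 arrangements, 2 chiral); CH3CN cis, NO2 trans.

6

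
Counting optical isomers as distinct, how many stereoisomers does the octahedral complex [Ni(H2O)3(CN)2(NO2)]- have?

The six octahedral sites form three mutually perpendicular trans pairs.
There are 3 geometric isomers: H2O mer, CN trans; H2O fac, CN cis; H2O mer, CN cis.
Each arrangement has an internal mirror plane or centre of symmetry, so none is chiral.

3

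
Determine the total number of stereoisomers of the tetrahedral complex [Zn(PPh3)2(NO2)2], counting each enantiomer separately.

All four vertices of a tetrahedron are equivalent and mutually adjacent, so cis/trans isomerism cannot arise.
Only one geometric arrangement is possible.

1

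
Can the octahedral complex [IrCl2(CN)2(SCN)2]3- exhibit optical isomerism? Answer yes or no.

yes

The distinct arrangements are (5 in all): Cl trans, CN trans, SCN trans; Cl cis, CN trans, SCN cis; Cl cis, CN cis, SCN trans; Cl cis, CN cis, SCN cis (chiral); Cl trans, CN cis, SCN cis.
One of these lacks any improper symmetry element and so occurs as an enantiomeric pair, giving 5 + 1 = 6 stereoisomers in total.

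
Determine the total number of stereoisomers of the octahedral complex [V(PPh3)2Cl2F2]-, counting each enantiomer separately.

The six octahedral sites form three mutually perpendicular trans pairs.
The distinct arrangements are (5 in all): PPh3 trans, Cl trans, F trans; PPh3 cis, Cl trans, F cis; PPh3 trans, Cl cis, F cis; PPh3 cis, Cl cis, F cis (chiral); PPh3 cis, Cl cis, F trans.
One of these lacks any improper symmetry element and so occurs as an enantiomeric pair, giving 5 + 1 = 6 stereoisomers in total.

6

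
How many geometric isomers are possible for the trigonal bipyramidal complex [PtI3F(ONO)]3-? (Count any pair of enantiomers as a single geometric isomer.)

4

A trigonal bipyramid has two axial and three equatorial sites, which are chemically inequivalent.
Systematic placement gives 4 geometric isomers: F axial, ONO equatorial; F axial, ONO axial; F equatorial, ONO equatorial; F equatorial, ONO axial.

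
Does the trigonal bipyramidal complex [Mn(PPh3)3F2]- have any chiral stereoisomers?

A trigonal bipyramid has two axial and three equatorial sites, which are chemically inequivalent.
Systematic placement gives 3 geometric isomers: F both axial; F one axial, one equatorial; F both equatorial.
Each arrangement has an internal mirror plane or centre of symmetry, so none is chiral.

no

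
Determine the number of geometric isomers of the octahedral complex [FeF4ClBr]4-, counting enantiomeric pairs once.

2

The distinct arrangements are (2 in all): Cl and Br mutually trans; Cl and Br mutually cis.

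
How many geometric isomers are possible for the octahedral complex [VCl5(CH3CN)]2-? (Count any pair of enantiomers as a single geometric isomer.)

1

An octahedron has six vertices in three trans pairs; every non-trans pair is cis.
Only one geometric arrangement is possible.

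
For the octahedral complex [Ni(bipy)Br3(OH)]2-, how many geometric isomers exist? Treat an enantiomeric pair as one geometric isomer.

2

Each bipy is bidentate and must span two cis positions.
Working through the distinct placements yields 2 geometric isomers: Br mer; Br fac.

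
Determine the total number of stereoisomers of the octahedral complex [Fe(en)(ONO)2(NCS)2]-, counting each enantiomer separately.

4

The six octahedral sites form three mutually perpendicular trans pairs.
Each en is bidentate and must span two cis positions.
Systematic placement gives 3 geometric isomers: ONO cis, NCS trans; ONO cis, NCS cis (chiral); ONO trans, NCS cis.
One of these lacks any improper symmetry element and so occurs as an enantiomeric pair, giving 3 + 1 = 4 stereoisomers in total.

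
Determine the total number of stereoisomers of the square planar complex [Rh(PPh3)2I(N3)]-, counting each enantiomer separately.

In a square planar complex each vertex has one trans partner and two cis neighbours.
Systematic placement gives 2 geometric isomers: PPh3 cis; PPh3 trans.
Each arrangement has an internal mirror plane or centre of symmetry, so none is chiral.

2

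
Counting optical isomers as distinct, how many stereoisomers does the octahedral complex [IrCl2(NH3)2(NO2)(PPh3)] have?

The six octahedral sites form three mutually perpendicular trans pairs.
Working through the distinct placements yields 6 geometric isomers: Cl trans, NH3 trans; Cl trans, NH3 cis; Cl cis, NH3 cis (3 arrangements, 2 chiral); Cl cis, NH3 trans.
Of these, 2 lack any improper symmetry element and so occur as enantiomeric pairs, giving 6 + 2 = 8 stereoisomers in total.

8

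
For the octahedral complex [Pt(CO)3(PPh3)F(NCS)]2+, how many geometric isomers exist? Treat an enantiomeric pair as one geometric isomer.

4

In an octahedral complex each vertex has one trans partner and four cis neighbours.
Systematic placement gives 4 geometric isomers: CO mer (3 arrangements); CO fac (chiral).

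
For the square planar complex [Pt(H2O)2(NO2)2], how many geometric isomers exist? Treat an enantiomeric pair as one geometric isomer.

2

There are 2 geometric isomers: H2O cis; H2O trans.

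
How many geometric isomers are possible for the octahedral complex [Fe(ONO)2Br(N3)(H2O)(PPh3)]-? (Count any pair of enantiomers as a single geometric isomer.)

9

Systematic enumeration (placing each ligand type in turn and discarding arrangements equivalent by rotation or reflection) gives 9 geometric isomers.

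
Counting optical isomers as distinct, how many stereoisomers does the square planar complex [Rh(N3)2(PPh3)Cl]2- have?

The distinct arrangements are (2 in all): N3 cis; N3 trans.
Each arrangement has an internal mirror plane or centre of symmetry, so none is chiral.

2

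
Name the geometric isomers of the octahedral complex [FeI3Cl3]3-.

The six octahedral sites form three mutually perpendicular trans pairs.
Working through the distinct placements yields 2 geometric isomers: I mer; I fac.

fac and mer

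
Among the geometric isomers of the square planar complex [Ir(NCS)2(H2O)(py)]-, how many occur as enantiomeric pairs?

0

The distinct arrangements are (2 in all): NCS cis; NCS trans.
Each arrangement has an internal mirror plane or centre of symmetry, so none is chiral.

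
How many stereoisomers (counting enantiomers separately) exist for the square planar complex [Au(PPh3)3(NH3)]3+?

1

Only one geometric arrangement is possible.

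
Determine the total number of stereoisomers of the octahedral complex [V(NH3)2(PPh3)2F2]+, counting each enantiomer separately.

6

The six octahedral sites form three mutually perpendicular trans pairs.
Systematic placement gives 5 geometric isomers: NH3 trans, PPh3 trans, F trans; NH3 cis, PPh3 cis, F trans; NH3 cis, PPh3 trans, F cis; NH3 cis, PPh3 cis, F cis (chiral); NH3 trans, PPh3 cis, F cis.
One of these lacks any improper symmetry element and so occurs as an enantiomeric pair, giving 5 + 1 = 6 stereoisomers in total.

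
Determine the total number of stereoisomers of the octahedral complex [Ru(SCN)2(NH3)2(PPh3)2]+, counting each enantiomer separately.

6

An octahedron has six vertices in three trans pairs; every non-trans pair is cis.
There are 5 geometric isomers: SCN trans, NH3 trans, PPh3 trans; SCN cis, NH3 trans, PPh3 cis; SCN trans, NH3 cis, PPh3 cis; SCN cis, NH3 cis, PPh3 cis (chiral); SCN cis, NH3 cis, PPh3 trans.
One of these lacks any improper symmetry element and so occurs as an enantiomeric pair, giving 5 + 1 = 6 stereoisomers in total.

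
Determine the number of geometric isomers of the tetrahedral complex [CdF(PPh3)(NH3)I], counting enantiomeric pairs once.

1

Only one geometric arrangement is possible; it has no improper symmetry element, so it exists as a pair of enantiomers (2 stereoisomers).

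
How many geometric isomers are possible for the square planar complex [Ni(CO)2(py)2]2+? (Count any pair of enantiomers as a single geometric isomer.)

2

In a square planar complex each vertex has one trans partner and two cis neighbours.
The distinct arrangements are (2 in all): CO cis; CO trans.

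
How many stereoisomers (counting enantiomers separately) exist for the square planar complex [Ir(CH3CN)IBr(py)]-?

A square has two trans pairs of vertices; adjacent vertices are cis.
Systematic placement gives 3 geometric isomers: (Br/I trans, CH3CN/py trans); (Br/py trans, CH3CN/I trans); (Br/CH3CN trans, I/py trans).
Each arrangement has an internal mirror plane or centre of symmetry, so none is chiral.

3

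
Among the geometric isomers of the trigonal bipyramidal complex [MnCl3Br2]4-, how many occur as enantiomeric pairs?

0

In a trigonal bipyramid the two axial positions differ from the three equatorial ones.
Working through the distinct placements yields 3 geometric isomers: Br both axial; Br one axial, one equatorial; Br both equatorial.
Each arrangement has an internal mirror plane or centre of symmetry, so none is chiral.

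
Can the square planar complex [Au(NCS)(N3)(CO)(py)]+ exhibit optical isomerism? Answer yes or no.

no

In a square planar complex each vertex has one trans partner and two cis neighbours.
Working through the distinct placements yields 3 geometric isomers: (CO/NCS trans, N3/py trans); (CO/py trans, N3/NCS trans); (CO/N3 trans, NCS/py trans).
Each arrangement has an internal mirror plane or centre of symmetry, so none is chiral.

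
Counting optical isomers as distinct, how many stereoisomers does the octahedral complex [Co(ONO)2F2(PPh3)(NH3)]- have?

An octahedron has six vertices in three trans pairs; every non-trans pair is cis.
There are 6 geometric isomers: ONO cis, F trans; ONO trans, F trans; ONO cis, F cis (3 arrangements, 2 chiral); ONO trans, F cis.
Of these, 2 lack any improper symmetry element and so occur as enantiomeric pairs, giving 6 + 2 = 8 stereoisomers in total.

8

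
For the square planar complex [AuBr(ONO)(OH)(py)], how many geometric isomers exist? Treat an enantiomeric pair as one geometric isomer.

In a square planar complex each vertex has one trans partner and two cis neighbours.
There are 3 geometric isomers: (Br/ONO trans, OH/py trans); (Br/py trans, OH/ONO trans); (Br/OH trans, ONO/py trans).

3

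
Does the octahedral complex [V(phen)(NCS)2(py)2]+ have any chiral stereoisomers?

An octahedron has six vertices in three trans pairs; every non-trans pair is cis.
Each phen is bidentate and must span two cis positions.
There are 3 geometric isomers: NCS trans, py cis; NCS cis, py trans; NCS cis, py cis (chiral).
One of these lacks any improper symmetry element and so occurs as an enantiomeric pair, giving 3 + 1 = 4 stereoisomers in total.

yes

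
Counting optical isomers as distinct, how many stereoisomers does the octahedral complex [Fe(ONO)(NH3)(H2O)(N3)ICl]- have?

30

An octahedron has six vertices in three trans pairs; every non-trans pair is cis.
Exhaustive case analysis gives 15 geometric isomers.
Of these, 15 lack any improper symmetry element and so occur as enantiomeric pairs, giving 15 + 15 = 30 stereoisomers in total.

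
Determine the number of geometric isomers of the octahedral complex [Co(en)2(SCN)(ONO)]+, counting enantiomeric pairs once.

2

Each en is bidentate and must span two cis positions.
Working through the distinct placements yields 2 geometric isomers: SCN and ONO mutually trans; SCN and ONO mutually cis (chiral).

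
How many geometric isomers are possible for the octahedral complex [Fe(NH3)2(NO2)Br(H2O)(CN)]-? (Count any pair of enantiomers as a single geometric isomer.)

Systematic enumeration (placing each ligand type in turn and discarding arrangements equivalent by rotation or reflection) gives 9 geometric isomers.

9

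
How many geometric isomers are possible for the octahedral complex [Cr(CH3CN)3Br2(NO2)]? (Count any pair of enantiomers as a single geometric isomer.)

In an octahedral complex each vertex has one trans partner and four cis neighbours.
There are 3 geometric isomers: CH3CN mer, Br trans; CH3CN fac, Br cis; CH3CN mer, Br cis.

3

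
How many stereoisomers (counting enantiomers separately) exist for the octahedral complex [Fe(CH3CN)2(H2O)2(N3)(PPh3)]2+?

The six octahedral sites form three mutually perpendicular trans pairs.
Working through the distinct placements yields 6 geometric isomers: CH3CN trans, H2O trans; CH3CN trans, H2O cis; CH3CN cis, H2O cis (3 arrangements, 2 chiral); CH3CN cis, H2O trans.
Of these, 2 lack any improper symmetry element and so occur as enantiomeric pairs, giving 6 + 2 = 8 stereoisomers in total.

8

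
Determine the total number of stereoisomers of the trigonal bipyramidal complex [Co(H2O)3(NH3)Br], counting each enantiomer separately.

4

In a trigonal bipyramid the two axial positions differ from the three equatorial ones.
Systematic placement gives 4 geometric isomers: NH3 equatorial, Br axial; NH3 axial, Br axial; NH3 equatorial, Br equatorial; NH3 axial, Br equatorial.
Each arrangement has an internal mirror plane or centre of symmetry, so none is chiral.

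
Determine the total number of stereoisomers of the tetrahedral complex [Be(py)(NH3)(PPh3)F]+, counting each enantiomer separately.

2

Only one geometric arrangement is possible; it has no improper symmetry element, so it exists as a pair of enantiomers (2 stereoisomers).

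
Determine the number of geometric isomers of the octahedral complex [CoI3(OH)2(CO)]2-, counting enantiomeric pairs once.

3

Working through the distinct placements yields 3 geometric isomers: I mer, OH trans; I fac, OH cis; I mer, OH cis.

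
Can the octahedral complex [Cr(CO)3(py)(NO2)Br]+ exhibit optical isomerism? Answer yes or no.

An octahedron has six vertices in three trans pairs; every non-trans pair is cis.
Systematic placement gives 4 geometric isomers: CO mer (3 arrangements); CO fac (chiral).
One of these lacks any improper symmetry element and so occurs as an enantiomeric pair, giving 4 + 1 = 5 stereoisomers in total.

yes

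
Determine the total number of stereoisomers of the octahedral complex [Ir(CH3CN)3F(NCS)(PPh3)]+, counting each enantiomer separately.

An octahedron has six vertices in three trans pairs; every non-trans pair is cis.
Working through the distinct placements yields 4 geometric isomers: CH3CN mer (3 arrangements); CH3CN fac (chiral).
One of these lacks any improper symmetry element and so occurs as an enantiomeric pair, giving 4 + 1 = 5 stereoisomers in total.

5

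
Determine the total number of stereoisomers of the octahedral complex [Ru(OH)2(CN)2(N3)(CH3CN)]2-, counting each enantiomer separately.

The six octahedral sites form three mutually perpendicular trans pairs.
There are 6 geometric isomers: OH trans, CN cis; OH cis, CN cis (3 arrangements, 2 chiral); OH trans, CN trans; OH cis, CN trans.
Of these, 2 lack any improper symmetry element and so occur as enantiomeric pairs, giving 6 + 2 = 8 stereoisomers in total.

8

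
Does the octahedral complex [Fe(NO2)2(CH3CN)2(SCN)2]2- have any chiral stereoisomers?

yes

The six octahedral sites form three mutually perpendicular trans pairs.
The distinct arrangements are (5 in all): NO2 trans, CH3CN trans, SCN trans; NO2 cis, CH3CN trans, SCN cis; NO2 cis, CH3CN cis, SCN trans; NO2 cis, CH3CN cis, SCN cis (chiral); NO2 trans, CH3CN cis, SCN cis.
One of these lacks any improper symmetry element and so occurs as an enantiomeric pair, giving 5 + 1 = 6 stereoisomers in total.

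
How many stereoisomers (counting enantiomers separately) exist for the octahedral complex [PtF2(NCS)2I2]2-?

Working through the distinct placements yields 5 geometric isomers: F trans, NCS trans, I trans; F trans, NCS cis, I cis; F cis, NCS trans, I cis; F cis, NCS cis, I cis (chiral); F cis, NCS cis, I trans.
One of these lacks any improper symmetry element and so occurs as an enantiomeric pair, giving 5 + 1 = 6 stereoisomers in total.

6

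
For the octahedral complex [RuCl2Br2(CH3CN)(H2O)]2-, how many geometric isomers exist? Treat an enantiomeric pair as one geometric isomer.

Systematic placement gives 6 geometric isomers: Cl cis, Br trans; Cl trans, Br trans; Cl cis, Br cis (3 arrangements, 2 chiral); Cl trans, Br cis.

6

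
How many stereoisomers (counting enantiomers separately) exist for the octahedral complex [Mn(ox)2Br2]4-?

The six octahedral sites form three mutually perpendicular trans pairs.
Each ox is bidentate and must span two cis positions.
There are 2 geometric isomers: Br trans; Br cis (chiral).
One of these lacks any improper symmetry element and so occurs as an enantiomeric pair, giving 2 + 1 = 3 stereoisomers in total.

3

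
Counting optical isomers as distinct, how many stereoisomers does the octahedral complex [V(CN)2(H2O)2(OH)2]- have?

An octahedron has six vertices in three trans pairs; every non-trans pair is cis.
Working through the distinct placements yields 5 geometric isomers: CN trans, H2O trans, OH trans; CN trans, H2O cis, OH cis; CN cis, H2O cis, OH trans; CN cis, H2O cis, OH cis (chiral); CN cis, H2O trans, OH cis.
One of these lacks any improper symmetry element and so occurs as an enantiomeric pair, giving 5 + 1 = 6 stereoisomers in total.

6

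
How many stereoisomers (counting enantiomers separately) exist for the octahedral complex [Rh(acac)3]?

2

In an octahedral complex each vertex has one trans partner and four cis neighbours.
Each acac is bidentate and must span two cis positions.
Only one geometric arrangement is possible; it has no improper symmetry element, so it exists as a pair of enantiomers (2 stereoisomers).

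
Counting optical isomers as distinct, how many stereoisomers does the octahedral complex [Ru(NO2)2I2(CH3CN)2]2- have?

6

In an octahedral complex each vertex has one trans partner and four cis neighbours.
There are 5 geometric isomers: NO2 trans, I trans, CH3CN trans; NO2 cis, I cis, CH3CN trans; NO2 trans, I cis, CH3CN cis; NO2 cis, I cis, CH3CN cis (chiral); NO2 cis, I trans, CH3CN cis.
One of these lacks any improper symmetry element and so occurs as an enantiomeric pair, giving 5 + 1 = 6 stereoisomers in total.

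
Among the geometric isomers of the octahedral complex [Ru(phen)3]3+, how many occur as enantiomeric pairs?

Each phen is bidentate and must span two cis positions.
Only one geometric arrangement is possible; it has no improper symmetry element, so it exists as a pair of enantiomers (2 stereoisomers).

1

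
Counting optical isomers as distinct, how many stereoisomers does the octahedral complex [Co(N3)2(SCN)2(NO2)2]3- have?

6

The six octahedral sites form three mutually perpendicular trans pairs.
The distinct arrangements are (5 in all): N3 trans, SCN trans, NO2 trans; N3 trans, SCN cis, NO2 cis; N3 cis, SCN trans, NO2 cis; N3 cis, SCN cis, NO2 cis (chiral); N3 cis, SCN cis, NO2 trans.
One of these lacks any improper symmetry element and so occurs as an enantiomeric pair, giving 5 + 1 = 6 stereoisomers in total.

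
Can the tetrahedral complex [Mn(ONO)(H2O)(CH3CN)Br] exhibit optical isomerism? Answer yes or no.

All four vertices of a tetrahedron are equivalent and mutually adjacent, so cis/trans isomerism cannot arise.
Only one geometric arrangement is possible; it has no improper symmetry element, so it exists as a pair of enantiomers (2 stereoisomers).

yes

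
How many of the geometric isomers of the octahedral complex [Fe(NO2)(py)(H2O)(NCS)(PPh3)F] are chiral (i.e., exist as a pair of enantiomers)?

15

In an octahedral complex each vertex has one trans partner and four cis neighbours.
Placing the ligands in turn and identifying arrangements related by rotation or reflection leaves 15 distinct geometric isomers.
Of these, 15 lack any improper symmetry element and so occur as enantiomeric pairs, giving 15 + 15 = 30 stereoisomers in total.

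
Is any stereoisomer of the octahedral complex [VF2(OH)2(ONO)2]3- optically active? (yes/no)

In an octahedral complex each vertex has one trans partner and four cis neighbours.
There are 5 geometric isomers: F trans, OH trans, ONO trans; F trans, OH cis, ONO cis; F cis, OH cis, ONO trans; F cis, OH cis, ONO cis (chiral); F cis, OH trans, ONO cis.
One of these lacks any improper symmetry element and so occurs as an enantiomeric pair, giving 5 + 1 = 6 stereoisomers in total.

yes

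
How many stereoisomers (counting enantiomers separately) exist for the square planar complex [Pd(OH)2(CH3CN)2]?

A square has two trans pairs of vertices; adjacent vertices are cis.
The distinct arrangements are (2 in all): OH cis; OH trans.
Each arrangement has an internal mirror plane or centre of symmetry, so none is chiral.

2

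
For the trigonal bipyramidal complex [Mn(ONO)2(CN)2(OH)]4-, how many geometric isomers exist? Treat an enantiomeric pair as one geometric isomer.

5

In a trigonal bipyramid the two axial positions differ from the three equatorial ones.
Placing the ligands in turn and identifying arrangements related by rotation or reflection leaves 5 distinct geometric isomers.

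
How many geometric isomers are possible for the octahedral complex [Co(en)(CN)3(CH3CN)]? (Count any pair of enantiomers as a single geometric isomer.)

2

Each en is bidentate and must span two cis positions.
There are 2 geometric isomers: CN fac; CN mer.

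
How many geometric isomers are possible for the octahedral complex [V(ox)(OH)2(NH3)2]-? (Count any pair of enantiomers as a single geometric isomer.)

The six octahedral sites form three mutually perpendicular trans pairs.
Each ox is bidentate and must span two cis positions.
Systematic placement gives 3 geometric isomers: OH cis, NH3 trans; OH cis, NH3 cis (chiral); OH trans, NH3 cis.

3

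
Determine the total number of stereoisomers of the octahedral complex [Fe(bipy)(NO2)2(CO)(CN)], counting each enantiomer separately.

Each bipy is bidentate and must span two cis positions.
Systematic placement gives 4 geometric isomers: NO2 cis (3 arrangements, 2 chiral); NO2 trans.
Of these, 2 lack any improper symmetry element and so occur as enantiomeric pairs, giving 4 + 2 = 6 stereoisomers in total.

6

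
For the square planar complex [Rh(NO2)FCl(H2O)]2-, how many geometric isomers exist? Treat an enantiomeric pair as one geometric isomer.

In a square planar complex each vertex has one trans partner and two cis neighbours.
There are 3 geometric isomers: (Cl/H2O trans, F/NO2 trans); (Cl/NO2 trans, F/H2O trans); (Cl/F trans, H2O/NO2 trans).

3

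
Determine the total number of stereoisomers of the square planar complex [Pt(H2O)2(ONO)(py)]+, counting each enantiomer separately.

A square has two trans pairs of vertices; adjacent vertices are cis.
Systematic placement gives 2 geometric isomers: H2O cis; H2O trans.
Each arrangement has an internal mirror plane or centre of symmetry, so none is chiral.

2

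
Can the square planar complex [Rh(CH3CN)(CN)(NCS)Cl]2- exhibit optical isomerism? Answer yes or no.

In a square planar complex each vertex has one trans partner and two cis neighbours.
Working through the distinct placements yields 3 geometric isomers: (CH3CN/Cl trans, CN/NCS trans); (CH3CN/NCS trans, CN/Cl trans); (CH3CN/CN trans, Cl/NCS trans).
Each arrangement has an internal mirror plane or centre of symmetry, so none is chiral.

no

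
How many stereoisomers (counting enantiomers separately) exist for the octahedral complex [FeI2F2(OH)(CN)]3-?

The six octahedral sites form three mutually perpendicular trans pairs.
The distinct arrangements are (6 in all): I cis, F cis (3 arrangements, 2 chiral); I trans, F cis; I cis, F trans; I trans, F trans.
Of these, 2 lack any improper symmetry element and so occur as enantiomeric pairs, giving 6 + 2 = 8 stereoisomers in total.

8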